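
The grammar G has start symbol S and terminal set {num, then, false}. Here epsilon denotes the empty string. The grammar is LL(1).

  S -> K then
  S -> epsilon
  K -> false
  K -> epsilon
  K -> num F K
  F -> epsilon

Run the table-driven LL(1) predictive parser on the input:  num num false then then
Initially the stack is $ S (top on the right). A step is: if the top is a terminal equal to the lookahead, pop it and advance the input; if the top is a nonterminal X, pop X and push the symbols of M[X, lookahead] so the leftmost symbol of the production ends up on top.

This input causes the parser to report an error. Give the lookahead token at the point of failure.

step 1: stack=$ S  input=num num false then then $  — expand S -> K then
step 2: stack=$ then K  input=num num false then then $  — expand K -> num F K
step 3: stack=$ then K F num  input=num num false then then $  — match num
step 4: stack=$ then K F  input=num false then then $  — expand F -> epsilon
step 5: stack=$ then K  input=num false then then $  — expand K -> num F K
step 6: stack=$ then K F num  input=num false then then $  — match num
step 7: stack=$ then K F  input=false then then $  — expand F -> epsilon
step 8: stack=$ then K  input=false then then $  — expand K -> false
step 9: stack=$ then false  input=false then then $  — match false
step 10: stack=$ then  input=then then $  — match then
step 11: stack=$  input=then $  — error: stack empty but input remains

then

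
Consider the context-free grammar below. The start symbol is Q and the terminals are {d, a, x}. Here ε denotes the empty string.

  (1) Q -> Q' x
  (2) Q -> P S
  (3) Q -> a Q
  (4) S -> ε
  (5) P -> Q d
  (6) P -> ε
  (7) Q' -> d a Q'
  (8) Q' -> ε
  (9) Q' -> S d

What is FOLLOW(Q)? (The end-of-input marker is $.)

{$, d}

FIRST(S) = {ε}
FIRST(Q') = {ε, d}  (via S d)
FIRST(Q) = {ε, a, d, x}  (via Q' x, P S)
FIRST(P) = {ε, a, d, x}  (via Q d)
FOLLOW(Q) includes $ since Q is the start symbol.
FOLLOW(Q): in Q->a Q, the suffix after Q is empty (adds nothing new); in P->Q d, Q is followed by d with FIRST {d}. Thus FOLLOW(Q) = {$, d}.
FOLLOW(S): in Q->P S, the suffix after S is empty, so FOLLOW(S) ⊇ FOLLOW(Q) = {$, d}; in Q'->S d, S is followed by d with FIRST {d}. Thus FOLLOW(S) = {$, d}.
FOLLOW(P): in Q->P S, P is followed by S with FIRST {ε}; in Q->P S, the suffix after P is nullable, so FOLLOW(P) ⊇ FOLLOW(Q) = {$, d}. Thus FOLLOW(P) = {$, d}.
FOLLOW(Q'): in Q->Q' x, Q' is followed by x with FIRST {x}; in Q'->d a Q', the suffix after Q' is empty (adds nothing new). Thus FOLLOW(Q') = {x}.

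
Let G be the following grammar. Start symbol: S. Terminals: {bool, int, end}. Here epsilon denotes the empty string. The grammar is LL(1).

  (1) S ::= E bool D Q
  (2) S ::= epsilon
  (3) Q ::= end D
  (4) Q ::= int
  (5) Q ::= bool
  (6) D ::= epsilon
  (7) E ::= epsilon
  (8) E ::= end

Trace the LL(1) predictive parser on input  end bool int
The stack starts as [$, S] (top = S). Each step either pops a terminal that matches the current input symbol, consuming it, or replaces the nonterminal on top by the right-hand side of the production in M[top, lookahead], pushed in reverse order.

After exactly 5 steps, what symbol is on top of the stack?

Q

     Stack           Input           Action
  1  $ S             end bool int $  expand S ::= E bool D Q
  2  $ Q D bool E    end bool int $  expand E ::= end
  3  $ Q D bool end  end bool int $  match end
  4  $ Q D bool      bool int $      match bool
  5  $ Q D           int $           expand D ::= epsilon
Stack after step 5: $ Q (top = Q).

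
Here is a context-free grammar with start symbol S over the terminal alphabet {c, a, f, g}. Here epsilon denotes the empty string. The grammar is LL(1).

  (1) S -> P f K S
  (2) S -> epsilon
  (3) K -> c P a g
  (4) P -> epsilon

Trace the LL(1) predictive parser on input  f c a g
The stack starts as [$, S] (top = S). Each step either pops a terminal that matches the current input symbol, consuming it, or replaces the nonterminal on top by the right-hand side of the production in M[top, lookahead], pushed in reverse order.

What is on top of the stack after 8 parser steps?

S

step 1: stack=$ S  input=f c a g $  — expand S -> P f K S
step 2: stack=$ S K f P  input=f c a g $  — expand P -> epsilon
step 3: stack=$ S K f  input=f c a g $  — match f
step 4: stack=$ S K  input=c a g $  — expand K -> c P a g
step 5: stack=$ S g a P c  input=c a g $  — match c
step 6: stack=$ S g a P  input=a g $  — expand P -> epsilon
step 7: stack=$ S g a  input=a g $  — match a
step 8: stack=$ S g  input=g $  — match g
Stack after step 8: $ S (top = S).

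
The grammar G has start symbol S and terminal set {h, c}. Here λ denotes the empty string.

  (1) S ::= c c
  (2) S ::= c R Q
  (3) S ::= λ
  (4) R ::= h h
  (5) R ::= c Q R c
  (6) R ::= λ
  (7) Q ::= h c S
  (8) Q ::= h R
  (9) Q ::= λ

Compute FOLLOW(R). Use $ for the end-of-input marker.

{$, c, h}

FIRST(S): from S::=c c we get {c}; from S::=c R Q we get {c}; from S::=λ we get {λ}. So FIRST(S) = {λ, c}.
FIRST(R): from R::=h h we get {h}; from R::=c Q R c we get {c}; from R::=λ we get {λ}. So FIRST(R) = {λ, c, h}.
FIRST(Q): from Q::=h c S we get {h}; from Q::=h R we get {h}; from Q::=λ we get {λ}. So FIRST(Q) = {λ, h}.
FOLLOW(S) includes $ since S is the start symbol.
FOLLOW(S): in Q::=h c S, the suffix after S is empty, so FOLLOW(S) ⊇ FOLLOW(Q) = {$, c, h}. Thus FOLLOW(S) = {$, c, h}.
FOLLOW(Q): in S::=c R Q, the suffix after Q is empty, so FOLLOW(Q) ⊇ FOLLOW(S) = {$, c, h}; in R::=c Q R c, Q is followed by R c with FIRST {c, h}. Thus FOLLOW(Q) = {$, c, h}.
FOLLOW(R): in S::=c R Q, R is followed by Q with FIRST {λ, h}; in S::=c R Q, the suffix after R is nullable, so FOLLOW(R) ⊇ FOLLOW(S) = {$, c, h}; in R::=c Q R c, R is followed by c with FIRST {c}; in Q::=h R, the suffix after R is empty, so FOLLOW(R) ⊇ FOLLOW(Q) = {$, c, h}. Thus FOLLOW(R) = {$, c, h}.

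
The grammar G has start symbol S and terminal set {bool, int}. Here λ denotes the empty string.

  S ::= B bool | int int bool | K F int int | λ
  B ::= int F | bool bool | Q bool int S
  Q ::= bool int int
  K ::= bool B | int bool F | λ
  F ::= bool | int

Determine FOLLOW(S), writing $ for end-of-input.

FIRST(Q) = {bool}
FIRST(K) = {λ, bool, int}
FIRST(F) = {bool, int}
FIRST(B) = {bool, int}  (via Q bool int S)
FIRST(S) = {λ, bool, int}  (via B bool, K F int int)
FOLLOW(S) includes $ since S is the start symbol.
FOLLOW(Q): in B::=Q bool int S, Q is followed by bool int S with FIRST {bool}. Thus FOLLOW(Q) = {bool}.
FOLLOW(K): in S::=K F int int, K is followed by F int int with FIRST {bool, int}. Thus FOLLOW(K) = {bool, int}.
FOLLOW(B): in S::=B bool, B is followed by bool with FIRST {bool}; in K::=bool B, the suffix after B is empty, so FOLLOW(B) ⊇ FOLLOW(K) = {bool, int}. Thus FOLLOW(B) = {bool, int}.
FOLLOW(S): in B::=Q bool int S, the suffix after S is empty, so FOLLOW(S) ⊇ FOLLOW(B) = {bool, int}. Thus FOLLOW(S) = {$, bool, int}.
FOLLOW(F): in S::=K F int int, F is followed by int int with FIRST {int}; in B::=int F, the suffix after F is empty, so FOLLOW(F) ⊇ FOLLOW(B) = {bool, int}; in K::=int bool F, the suffix after F is empty, so FOLLOW(F) ⊇ FOLLOW(K) = {bool, int}. Thus FOLLOW(F) = {bool, int}.

{$, bool, int}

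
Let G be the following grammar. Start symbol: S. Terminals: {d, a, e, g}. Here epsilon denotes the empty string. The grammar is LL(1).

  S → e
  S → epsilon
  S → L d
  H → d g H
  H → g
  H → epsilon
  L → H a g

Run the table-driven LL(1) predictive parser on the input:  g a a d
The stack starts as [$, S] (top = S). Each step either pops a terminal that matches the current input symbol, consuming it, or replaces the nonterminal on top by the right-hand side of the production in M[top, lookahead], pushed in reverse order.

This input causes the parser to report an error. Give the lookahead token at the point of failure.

a

     Stack      Input      Action
  1  $ S        g a a d $  expand S → L d
  2  $ d L      g a a d $  expand L → H a g
  3  $ d g a H  g a a d $  expand H → g
  4  $ d g a g  g a a d $  match g
  5  $ d g a    a a d $    match a
  6  $ d g      a d $      error: top is terminal g but lookahead is a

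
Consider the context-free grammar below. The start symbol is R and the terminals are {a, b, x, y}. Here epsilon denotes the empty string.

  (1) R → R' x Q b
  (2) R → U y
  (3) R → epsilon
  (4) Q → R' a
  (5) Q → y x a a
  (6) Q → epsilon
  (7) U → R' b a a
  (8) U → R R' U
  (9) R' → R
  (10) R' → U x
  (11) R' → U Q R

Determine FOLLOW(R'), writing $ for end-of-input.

{a, b, x}

FIRST(R) = {epsilon, b, x}  (via R' x Q b, U y)
FIRST(Q) = {epsilon, a, b, x, y}  (via R' a)
FIRST(U) = {b, x}  (via R' b a a, R R' U)
FIRST(R') = {epsilon, b, x}  (via R, U x, U Q R)
FOLLOW(R) includes $ since R is the start symbol.
FOLLOW(R'): in R→R' x Q b, R' is followed by x Q b with FIRST {x}; in Q→R' a, R' is followed by a with FIRST {a}; in U→R' b a a, R' is followed by b a a with FIRST {b}; in U→R R' U, R' is followed by U with FIRST {b, x}. Thus FOLLOW(R') = {a, b, x}.
FOLLOW(R): in U→R R' U, R is followed by R' U with FIRST {b, x}; in R'→R, the suffix after R is empty, so FOLLOW(R) ⊇ FOLLOW(R') = {a, b, x}; in R'→U Q R, the suffix after R is empty, so FOLLOW(R) ⊇ FOLLOW(R') = {a, b, x}. Thus FOLLOW(R) = {$, a, b, x}.
FOLLOW(Q): in R→R' x Q b, Q is followed by b with FIRST {b}; in R'→U Q R, Q is followed by R with FIRST {epsilon, b, x}; in R'→U Q R, the suffix after Q is nullable, so FOLLOW(Q) ⊇ FOLLOW(R') = {a, b, x}. Thus FOLLOW(Q) = {a, b, x}.
FOLLOW(U): in R→U y, U is followed by y with FIRST {y}; in U→R R' U, the suffix after U is empty (adds nothing new); in R'→U x, U is followed by x with FIRST {x}; in R'→U Q R, U is followed by Q R with FIRST {epsilon, a, b, x, y}; in R'→U Q R, the suffix after U is nullable, so FOLLOW(U) ⊇ FOLLOW(R') = {a, b, x}. Thus FOLLOW(U) = {a, b, x, y}.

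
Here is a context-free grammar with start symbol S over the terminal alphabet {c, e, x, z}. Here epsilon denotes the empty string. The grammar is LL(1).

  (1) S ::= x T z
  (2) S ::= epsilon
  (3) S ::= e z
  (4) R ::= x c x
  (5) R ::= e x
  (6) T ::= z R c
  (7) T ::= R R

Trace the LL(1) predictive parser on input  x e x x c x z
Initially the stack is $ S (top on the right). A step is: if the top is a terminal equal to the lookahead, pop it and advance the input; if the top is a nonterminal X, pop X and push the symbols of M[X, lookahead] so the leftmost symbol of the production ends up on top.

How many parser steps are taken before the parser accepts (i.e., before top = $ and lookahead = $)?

11

      Stack      Input            Action
   1  $ S        x e x x c x z $  expand S ::= x T z
   2  $ z T x    x e x x c x z $  match x
   3  $ z T      e x x c x z $    expand T ::= R R
   4  $ z R R    e x x c x z $    expand R ::= e x
   5  $ z R x e  e x x c x z $    match e
   6  $ z R x    x x c x z $      match x
   7  $ z R      x c x z $        expand R ::= x c x
   8  $ z x c x  x c x z $        match x
   9  $ z x c    c x z $          match c
  10  $ z x      x z $            match x
  11  $ z        z $              match z
Accept reached after 11 steps.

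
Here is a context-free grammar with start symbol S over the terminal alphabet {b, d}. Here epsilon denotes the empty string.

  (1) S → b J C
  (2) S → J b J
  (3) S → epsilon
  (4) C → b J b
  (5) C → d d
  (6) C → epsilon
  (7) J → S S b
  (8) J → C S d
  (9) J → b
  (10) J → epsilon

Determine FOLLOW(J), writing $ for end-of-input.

{$, b, d}

FIRST(C) = {epsilon, b, d}
FIRST(S) = {epsilon, b, d}  (via J b J)
FIRST(J) = {epsilon, b, d}  (via S S b, C S d)
FOLLOW(S) includes $ since S is the start symbol.
FOLLOW(S): in J→S S b (occurrence 1), S is followed by S b with FIRST {b, d}; in J→S S b (occurrence 2), S is followed by b with FIRST {b}; in J→C S d, S is followed by d with FIRST {d}. Thus FOLLOW(S) = {$, b, d}.
FOLLOW(C): in S→b J C, the suffix after C is empty, so FOLLOW(C) ⊇ FOLLOW(S) = {$, b, d}; in J→C S d, C is followed by S d with FIRST {b, d}. Thus FOLLOW(C) = {$, b, d}.
FOLLOW(J): in S→b J C, J is followed by C with FIRST {epsilon, b, d}; in S→b J C, the suffix after J is nullable, so FOLLOW(J) ⊇ FOLLOW(S) = {$, b, d}; in S→J b J (occurrence 1), J is followed by b J with FIRST {b}; in S→J b J (occurrence 2), the suffix after J is empty, so FOLLOW(J) ⊇ FOLLOW(S) = {$, b, d}; in C→b J b, J is followed by b with FIRST {b}. Thus FOLLOW(J) = {$, b, d}.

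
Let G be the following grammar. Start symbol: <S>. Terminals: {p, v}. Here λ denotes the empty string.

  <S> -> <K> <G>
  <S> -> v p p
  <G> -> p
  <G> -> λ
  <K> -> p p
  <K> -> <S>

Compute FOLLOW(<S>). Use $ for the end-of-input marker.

{$, p}

FIRST(<G>): from <G>->p we get {p}; from <G>->λ we get {λ}. So FIRST(<G>) = {λ, p}.
FIRST(<S>): from <S>-><K> <G> we get {p, v}; from <S>->v p p we get {v}. So FIRST(<S>) = {p, v}.
FIRST(<K>): from <K>->p p we get {p}; from <K>-><S> we get {p, v}. So FIRST(<K>) = {p, v}.
FOLLOW(<S>) includes $ since <S> is the start symbol.
FOLLOW(<S>): in <K>-><S>, the suffix after <S> is empty, so FOLLOW(<S>) ⊇ FOLLOW(<K>) = {$, p}. Thus FOLLOW(<S>) = {$, p}.
FOLLOW(<G>): in <S>-><K> <G>, the suffix after <G> is empty, so FOLLOW(<G>) ⊇ FOLLOW(<S>) = {$, p}. Thus FOLLOW(<G>) = {$, p}.
FOLLOW(<K>): in <S>-><K> <G>, <K> is followed by <G> with FIRST {λ, p}; in <S>-><K> <G>, the suffix after <K> is nullable, so FOLLOW(<K>) ⊇ FOLLOW(<S>) = {$, p}. Thus FOLLOW(<K>) = {$, p}.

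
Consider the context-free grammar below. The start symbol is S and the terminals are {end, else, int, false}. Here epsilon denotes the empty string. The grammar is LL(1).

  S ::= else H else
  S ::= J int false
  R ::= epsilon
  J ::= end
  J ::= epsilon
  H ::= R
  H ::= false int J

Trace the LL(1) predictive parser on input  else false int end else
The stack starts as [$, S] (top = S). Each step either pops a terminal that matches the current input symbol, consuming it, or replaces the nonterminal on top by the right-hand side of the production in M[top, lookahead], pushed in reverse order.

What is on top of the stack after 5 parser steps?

step 1: stack=$ S  input=else false int end else $  — expand S ::= else H else
step 2: stack=$ else H else  input=else false int end else $  — match else
step 3: stack=$ else H  input=false int end else $  — expand H ::= false int J
step 4: stack=$ else J int false  input=false int end else $  — match false
step 5: stack=$ else J int  input=int end else $  — match int
Stack after step 5: $ else J (top = J).

J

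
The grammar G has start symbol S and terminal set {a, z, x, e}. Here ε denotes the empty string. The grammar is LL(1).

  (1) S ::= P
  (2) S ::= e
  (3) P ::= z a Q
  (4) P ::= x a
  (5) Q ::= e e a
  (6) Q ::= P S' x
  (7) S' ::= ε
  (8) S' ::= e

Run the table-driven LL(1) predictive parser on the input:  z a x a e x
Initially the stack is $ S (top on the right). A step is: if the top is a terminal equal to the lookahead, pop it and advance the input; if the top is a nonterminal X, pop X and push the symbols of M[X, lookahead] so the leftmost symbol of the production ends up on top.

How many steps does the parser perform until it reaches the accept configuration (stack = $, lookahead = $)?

      Stack       Input          Action
   1  $ S         z a x a e x $  expand S ::= P
   2  $ P         z a x a e x $  expand P ::= z a Q
   3  $ Q a z     z a x a e x $  match z
   4  $ Q a       a x a e x $    match a
   5  $ Q         x a e x $      expand Q ::= P S' x
   6  $ x S' P    x a e x $      expand P ::= x a
   7  $ x S' a x  x a e x $      match x
   8  $ x S' a    a e x $        match a
   9  $ x S'      e x $          expand S' ::= e
  10  $ x e       e x $          match e
  11  $ x         x $            match x
Accept reached after 11 steps.

11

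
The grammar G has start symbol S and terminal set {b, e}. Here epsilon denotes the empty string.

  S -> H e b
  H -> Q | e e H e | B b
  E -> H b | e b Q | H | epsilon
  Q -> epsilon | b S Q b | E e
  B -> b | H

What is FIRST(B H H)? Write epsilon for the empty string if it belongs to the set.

FIRST(S): from S->H e b we get {b, e}. So FIRST(S) = {b, e}.
FIRST(H): from H->Q we get {epsilon, b, e}; from H->e e H e we get {e}; from H->B b we get {b, e}. So FIRST(H) = {epsilon, b, e}.
FIRST(E): from E->H b we get {b, e}; from E->e b Q we get {e}; from E->H we get {epsilon, b, e}; from E->epsilon we get {epsilon}. So FIRST(E) = {epsilon, b, e}.
FIRST(B): from B->b we get {b}; from B->H we get {epsilon, b, e}. So FIRST(B) = {epsilon, b, e}.
FIRST(Q): from Q->epsilon we get {epsilon}; from Q->b S Q b we get {b}; from Q->E e we get {b, e}. So FIRST(Q) = {epsilon, b, e}.
FIRST(B H H): take FIRST of each symbol in turn, carrying on past any symbol whose FIRST contains epsilon; result {epsilon, b, e}.

{epsilon, b, e}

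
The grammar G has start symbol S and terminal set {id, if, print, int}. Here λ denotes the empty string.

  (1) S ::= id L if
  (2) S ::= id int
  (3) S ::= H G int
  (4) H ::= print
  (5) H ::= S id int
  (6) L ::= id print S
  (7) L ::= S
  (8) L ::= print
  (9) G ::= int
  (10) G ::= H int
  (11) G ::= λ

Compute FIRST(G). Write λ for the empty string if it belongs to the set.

FIRST(S): from S::=id L if we get {id}; from S::=id int we get {id}; from S::=H G int we get {id, print}. So FIRST(S) = {id, print}.
FIRST(H): from H::=print we get {print}; from H::=S id int we get {id, print}. So FIRST(H) = {id, print}.
FIRST(L): from L::=id print S we get {id}; from L::=S we get {id, print}; from L::=print we get {print}. So FIRST(L) = {id, print}.
FIRST(G): from G::=int we get {int}; from G::=H int we get {id, print}; from G::=λ we get {λ}. So FIRST(G) = {λ, id, int, print}.

{λ, id, int, print}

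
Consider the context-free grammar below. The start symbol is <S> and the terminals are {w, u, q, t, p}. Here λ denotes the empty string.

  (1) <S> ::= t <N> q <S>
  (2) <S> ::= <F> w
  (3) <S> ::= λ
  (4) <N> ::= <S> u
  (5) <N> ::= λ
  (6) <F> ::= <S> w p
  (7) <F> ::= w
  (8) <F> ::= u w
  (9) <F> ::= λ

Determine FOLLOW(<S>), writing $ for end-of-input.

{$, u, w}

FIRST(<S>): from <S>::=t <N> q <S> we get {t}; from <S>::=<F> w we get {t, u, w}; from <S>::=λ we get {λ}. So FIRST(<S>) = {λ, t, u, w}.
FIRST(<N>): from <N>::=<S> u we get {t, u, w}; from <N>::=λ we get {λ}. So FIRST(<N>) = {λ, t, u, w}.
FIRST(<F>): from <F>::=<S> w p we get {t, u, w}; from <F>::=w we get {w}; from <F>::=u w we get {u}; from <F>::=λ we get {λ}. So FIRST(<F>) = {λ, t, u, w}.
FOLLOW(<S>) includes $ since <S> is the start symbol.
FOLLOW(<S>): in <S>::=t <N> q <S>, the suffix after <S> is empty (adds nothing new); in <N>::=<S> u, <S> is followed by u with FIRST {u}; in <F>::=<S> w p, <S> is followed by w p with FIRST {w}. Thus FOLLOW(<S>) = {$, u, w}.
FOLLOW(<N>): in <S>::=t <N> q <S>, <N> is followed by q <S> with FIRST {q}. Thus FOLLOW(<N>) = {q}.
FOLLOW(<F>): in <S>::=<F> w, <F> is followed by w with FIRST {w}. Thus FOLLOW(<F>) = {w}.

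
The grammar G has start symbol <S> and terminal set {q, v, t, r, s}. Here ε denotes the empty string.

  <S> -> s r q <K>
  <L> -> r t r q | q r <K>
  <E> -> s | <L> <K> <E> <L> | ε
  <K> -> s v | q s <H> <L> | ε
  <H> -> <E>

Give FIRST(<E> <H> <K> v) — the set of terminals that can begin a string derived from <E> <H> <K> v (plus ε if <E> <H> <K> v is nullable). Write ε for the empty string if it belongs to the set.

FIRST(<S>) = {s}
FIRST(<L>) = {q, r}
FIRST(<K>) = {ε, q, s}
FIRST(<E>) = {ε, q, r, s}  (via <L> <K> <E> <L>)
FIRST(<H>) = {ε, q, r, s}  (via <E>)
FIRST(<E> <H> <K> v): take FIRST of each symbol in turn, carrying on past any symbol whose FIRST contains ε; result {q, r, s, v}.

{q, r, s, v}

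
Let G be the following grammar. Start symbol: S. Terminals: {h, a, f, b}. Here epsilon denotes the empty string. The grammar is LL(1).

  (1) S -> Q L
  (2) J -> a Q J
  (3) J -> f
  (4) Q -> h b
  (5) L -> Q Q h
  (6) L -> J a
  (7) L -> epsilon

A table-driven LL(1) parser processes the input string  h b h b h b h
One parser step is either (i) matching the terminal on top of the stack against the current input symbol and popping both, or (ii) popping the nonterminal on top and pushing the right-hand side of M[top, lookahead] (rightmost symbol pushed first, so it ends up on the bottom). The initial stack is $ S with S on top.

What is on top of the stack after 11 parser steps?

      Stack      Input            Action
   1  $ S        h b h b h b h $  expand S -> Q L
   2  $ L Q      h b h b h b h $  expand Q -> h b
   3  $ L b h    h b h b h b h $  match h
   4  $ L b      b h b h b h $    match b
   5  $ L        h b h b h $      expand L -> Q Q h
   6  $ h Q Q    h b h b h $      expand Q -> h b
   7  $ h Q b h  h b h b h $      match h
   8  $ h Q b    b h b h $        match b
   9  $ h Q      h b h $          expand Q -> h b
  10  $ h b h    h b h $          match h
  11  $ h b      b h $            match b
Stack after step 11: $ h (top = h).

h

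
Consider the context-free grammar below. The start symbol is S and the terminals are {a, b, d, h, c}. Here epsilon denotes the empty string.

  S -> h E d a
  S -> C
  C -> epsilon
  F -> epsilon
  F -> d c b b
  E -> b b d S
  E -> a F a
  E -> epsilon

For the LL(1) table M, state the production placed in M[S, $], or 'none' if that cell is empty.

FIRST(C): from C->epsilon we get {epsilon}. So FIRST(C) = {epsilon}.
FIRST(F): from F->epsilon we get {epsilon}; from F->d c b b we get {d}. So FIRST(F) = {epsilon, d}.
FIRST(E): from E->b b d S we get {b}; from E->a F a we get {a}; from E->epsilon we get {epsilon}. So FIRST(E) = {epsilon, a, b}.
FIRST(S): from S->h E d a we get {h}; from S->C we get {epsilon}. So FIRST(S) = {epsilon, h}.
FOLLOW(S) includes $ since S is the start symbol.
FOLLOW(E): in S->h E d a, E is followed by d a with FIRST {d}. Thus FOLLOW(E) = {d}.
FOLLOW(S): in E->b b d S, the suffix after S is empty, so FOLLOW(S) ⊇ FOLLOW(E) = {d}. Thus FOLLOW(S) = {$, d}.
For S -> h E d a: FIRST(h E d a) = {h}, so it goes in M[S, t] for t ∈ {h}.
For S -> C: FIRST(C) = {epsilon}, so it goes in M[S, t] for t ∈ {}; since epsilon ∈ FIRST, also for every t ∈ FOLLOW(S) = {$, d}.

S -> C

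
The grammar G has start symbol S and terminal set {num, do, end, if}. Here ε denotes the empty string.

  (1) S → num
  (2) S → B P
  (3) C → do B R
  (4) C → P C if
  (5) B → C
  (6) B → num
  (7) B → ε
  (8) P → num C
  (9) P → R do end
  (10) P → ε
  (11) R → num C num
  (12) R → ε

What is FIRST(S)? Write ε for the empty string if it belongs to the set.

FIRST(R) = {ε, num}
FIRST(P) = {ε, do, num}  (via R do end)
FIRST(C) = {do, num}  (via P C if)
FIRST(B) = {ε, do, num}  (via C)
FIRST(S) = {ε, do, num}  (via B P)

{ε, do, num}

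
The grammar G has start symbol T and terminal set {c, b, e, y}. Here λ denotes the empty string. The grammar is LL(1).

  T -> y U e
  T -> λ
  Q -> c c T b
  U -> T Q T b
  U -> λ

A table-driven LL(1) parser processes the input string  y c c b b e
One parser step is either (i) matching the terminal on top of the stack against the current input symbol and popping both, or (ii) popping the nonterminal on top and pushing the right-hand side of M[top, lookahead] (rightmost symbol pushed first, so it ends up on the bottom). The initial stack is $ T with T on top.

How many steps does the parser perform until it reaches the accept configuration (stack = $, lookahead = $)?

step 1: stack=$ T  input=y c c b b e $  — expand T -> y U e
step 2: stack=$ e U y  input=y c c b b e $  — match y
step 3: stack=$ e U  input=c c b b e $  — expand U -> T Q T b
step 4: stack=$ e b T Q T  input=c c b b e $  — expand T -> λ
step 5: stack=$ e b T Q  input=c c b b e $  — expand Q -> c c T b
step 6: stack=$ e b T b T c c  input=c c b b e $  — match c
step 7: stack=$ e b T b T c  input=c b b e $  — match c
step 8: stack=$ e b T b T  input=b b e $  — expand T -> λ
step 9: stack=$ e b T b  input=b b e $  — match b
step 10: stack=$ e b T  input=b e $  — expand T -> λ
step 11: stack=$ e b  input=b e $  — match b
step 12: stack=$ e  input=e $  — match e
Accept reached after 12 steps.

12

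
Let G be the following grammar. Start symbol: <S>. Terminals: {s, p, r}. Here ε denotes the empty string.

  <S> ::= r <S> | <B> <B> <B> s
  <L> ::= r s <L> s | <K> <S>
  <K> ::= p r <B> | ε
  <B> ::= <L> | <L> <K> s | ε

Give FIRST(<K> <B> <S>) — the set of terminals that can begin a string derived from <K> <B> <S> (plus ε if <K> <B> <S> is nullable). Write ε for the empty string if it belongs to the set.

FIRST(<K>) = {ε, p}
FIRST(<S>) = {p, r, s}  (via <B> <B> <B> s)
FIRST(<L>) = {p, r, s}  (via <K> <S>)
FIRST(<B>) = {ε, p, r, s}  (via <L>, <L> <K> s)
FIRST(<K> <B> <S>): take FIRST of each symbol in turn, carrying on past any symbol whose FIRST contains ε; result {p, r, s}.

{p, r, s}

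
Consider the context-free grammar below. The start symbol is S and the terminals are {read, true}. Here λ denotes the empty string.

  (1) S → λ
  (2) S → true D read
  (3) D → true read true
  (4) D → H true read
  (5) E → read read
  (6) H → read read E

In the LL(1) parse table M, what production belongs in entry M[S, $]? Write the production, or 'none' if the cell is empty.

S → λ

FIRST(S) = {λ, true}
FIRST(E) = {read}
FIRST(H) = {read}
FIRST(D) = {read, true}  (via H true read)
FOLLOW(S) includes $ since S is the start symbol.
FOLLOW(S): S appears on no right-hand side. Thus FOLLOW(S) = {$}.
For S → λ: FIRST(λ) = {λ}, so it goes in M[S, t] for t ∈ {}; since λ ∈ FIRST, also for every t ∈ FOLLOW(S) = {$}.
For S → true D read: FIRST(true D read) = {true}, so it goes in M[S, t] for t ∈ {true}.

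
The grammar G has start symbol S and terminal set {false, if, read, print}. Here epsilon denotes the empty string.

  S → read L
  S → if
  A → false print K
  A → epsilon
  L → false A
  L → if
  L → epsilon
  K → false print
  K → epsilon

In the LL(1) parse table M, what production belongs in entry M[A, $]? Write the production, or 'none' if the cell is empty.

A → epsilon

FIRST(S) = {if, read}
FIRST(A) = {epsilon, false}
FIRST(L) = {epsilon, false, if}
FIRST(K) = {epsilon, false}
FOLLOW(S) includes $ since S is the start symbol.
FOLLOW(L): in S→read L, the suffix after L is empty, so FOLLOW(L) ⊇ FOLLOW(S) = {$}. Thus FOLLOW(L) = {$}.
FOLLOW(A): in L→false A, the suffix after A is empty, so FOLLOW(A) ⊇ FOLLOW(L) = {$}. Thus FOLLOW(A) = {$}.
For A → false print K: FIRST(false print K) = {false}, so it goes in M[A, t] for t ∈ {false}.
For A → epsilon: FIRST(epsilon) = {epsilon}, so it goes in M[A, t] for t ∈ {}; since epsilon ∈ FIRST, also for every t ∈ FOLLOW(A) = {$}.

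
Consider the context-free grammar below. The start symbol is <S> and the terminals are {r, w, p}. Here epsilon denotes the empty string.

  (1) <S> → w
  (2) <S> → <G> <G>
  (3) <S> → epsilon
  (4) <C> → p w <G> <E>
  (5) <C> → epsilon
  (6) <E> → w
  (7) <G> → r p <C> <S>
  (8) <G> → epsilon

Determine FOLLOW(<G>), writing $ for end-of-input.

FIRST(<C>): from <C>→p w <G> <E> we get {p}; from <C>→epsilon we get {epsilon}. So FIRST(<C>) = {epsilon, p}.
FIRST(<E>): from <E>→w we get {w}. So FIRST(<E>) = {w}.
FIRST(<G>): from <G>→r p <C> <S> we get {r}; from <G>→epsilon we get {epsilon}. So FIRST(<G>) = {epsilon, r}.
FIRST(<S>): from <S>→w we get {w}; from <S>→<G> <G> we get {epsilon, r}; from <S>→epsilon we get {epsilon}. So FIRST(<S>) = {epsilon, r, w}.
FOLLOW(<S>) includes $ since <S> is the start symbol.
FOLLOW(<S>): in <G>→r p <C> <S>, the suffix after <S> is empty, so FOLLOW(<S>) ⊇ FOLLOW(<G>) = {$, r, w}. Thus FOLLOW(<S>) = {$, r, w}.
FOLLOW(<G>): in <S>→<G> <G> (occurrence 1), <G> is followed by <G> with FIRST {epsilon, r}; in <S>→<G> <G> (occurrence 1), the suffix after <G> is nullable, so FOLLOW(<G>) ⊇ FOLLOW(<S>) = {$, r, w}; in <S>→<G> <G> (occurrence 2), the suffix after <G> is empty, so FOLLOW(<G>) ⊇ FOLLOW(<S>) = {$, r, w}; in <C>→p w <G> <E>, <G> is followed by <E> with FIRST {w}. Thus FOLLOW(<G>) = {$, r, w}.
FOLLOW(<C>): in <G>→r p <C> <S>, <C> is followed by <S> with FIRST {epsilon, r, w}; in <G>→r p <C> <S>, the suffix after <C> is nullable, so FOLLOW(<C>) ⊇ FOLLOW(<G>) = {$, r, w}. Thus FOLLOW(<C>) = {$, r, w}.
FOLLOW(<E>): in <C>→p w <G> <E>, the suffix after <E> is empty, so FOLLOW(<E>) ⊇ FOLLOW(<C>) = {$, r, w}. Thus FOLLOW(<E>) = {$, r, w}.

{$, r, w}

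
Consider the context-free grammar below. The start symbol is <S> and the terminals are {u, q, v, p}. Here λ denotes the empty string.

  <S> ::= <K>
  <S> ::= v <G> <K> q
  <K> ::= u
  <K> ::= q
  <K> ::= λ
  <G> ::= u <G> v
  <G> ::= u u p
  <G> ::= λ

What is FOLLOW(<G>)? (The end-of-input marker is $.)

{q, u, v}

FIRST(<K>): from <K>::=u we get {u}; from <K>::=q we get {q}; from <K>::=λ we get {λ}. So FIRST(<K>) = {λ, q, u}.
FIRST(<G>): from <G>::=u <G> v we get {u}; from <G>::=u u p we get {u}; from <G>::=λ we get {λ}. So FIRST(<G>) = {λ, u}.
FIRST(<S>): from <S>::=<K> we get {λ, q, u}; from <S>::=v <G> <K> q we get {v}. So FIRST(<S>) = {λ, q, u, v}.
FOLLOW(<S>) includes $ since <S> is the start symbol.
FOLLOW(<S>): <S> appears on no right-hand side. Thus FOLLOW(<S>) = {$}.
FOLLOW(<K>): in <S>::=<K>, the suffix after <K> is empty, so FOLLOW(<K>) ⊇ FOLLOW(<S>) = {$}; in <S>::=v <G> <K> q, <K> is followed by q with FIRST {q}. Thus FOLLOW(<K>) = {$, q}.
FOLLOW(<G>): in <S>::=v <G> <K> q, <G> is followed by <K> q with FIRST {q, u}; in <G>::=u <G> v, <G> is followed by v with FIRST {v}. Thus FOLLOW(<G>) = {q, u, v}.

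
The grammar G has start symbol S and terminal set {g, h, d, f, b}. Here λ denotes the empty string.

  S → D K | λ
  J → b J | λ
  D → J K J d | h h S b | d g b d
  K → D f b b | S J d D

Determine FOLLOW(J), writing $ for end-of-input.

FIRST(J): from J→b J we get {b}; from J→λ we get {λ}. So FIRST(J) = {λ, b}.
FIRST(S): from S→D K we get {b, d, h}; from S→λ we get {λ}. So FIRST(S) = {λ, b, d, h}.
FIRST(D): from D→J K J d we get {b, d, h}; from D→h h S b we get {h}; from D→d g b d we get {d}. So FIRST(D) = {b, d, h}.
FIRST(K): from K→D f b b we get {b, d, h}; from K→S J d D we get {b, d, h}. So FIRST(K) = {b, d, h}.
FOLLOW(S) includes $ since S is the start symbol.
FOLLOW(S): in D→h h S b, S is followed by b with FIRST {b}; in K→S J d D, S is followed by J d D with FIRST {b, d}. Thus FOLLOW(S) = {$, b, d}.
FOLLOW(J): in J→b J, the suffix after J is empty (adds nothing new); in D→J K J d (occurrence 1), J is followed by K J d with FIRST {b, d, h}; in D→J K J d (occurrence 2), J is followed by d with FIRST {d}; in K→S J d D, J is followed by d D with FIRST {d}. Thus FOLLOW(J) = {b, d, h}.
FOLLOW(K): in S→D K, the suffix after K is empty, so FOLLOW(K) ⊇ FOLLOW(S) = {$, b, d}; in D→J K J d, K is followed by J d with FIRST {b, d}. Thus FOLLOW(K) = {$, b, d}.
FOLLOW(D): in S→D K, D is followed by K with FIRST {b, d, h}; in K→D f b b, D is followed by f b b with FIRST {f}; in K→S J d D, the suffix after D is empty, so FOLLOW(D) ⊇ FOLLOW(K) = {$, b, d}. Thus FOLLOW(D) = {$, b, d, f, h}.

{b, d, h}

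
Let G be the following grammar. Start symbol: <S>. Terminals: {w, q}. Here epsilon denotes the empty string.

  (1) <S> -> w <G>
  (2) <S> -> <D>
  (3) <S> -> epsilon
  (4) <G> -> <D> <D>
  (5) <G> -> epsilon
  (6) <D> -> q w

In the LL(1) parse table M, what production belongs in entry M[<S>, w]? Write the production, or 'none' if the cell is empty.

<S> -> w <G>

FIRST(<D>): from <D>->q w we get {q}. So FIRST(<D>) = {q}.
FIRST(<S>): from <S>->w <G> we get {w}; from <S>-><D> we get {q}; from <S>->epsilon we get {epsilon}. So FIRST(<S>) = {epsilon, q, w}.
FIRST(<G>): from <G>-><D> <D> we get {q}; from <G>->epsilon we get {epsilon}. So FIRST(<G>) = {epsilon, q}.
FOLLOW(<S>) includes $ since <S> is the start symbol.
FOLLOW(<S>): <S> appears on no right-hand side. Thus FOLLOW(<S>) = {$}.
For <S> -> w <G>: FIRST(w <G>) = {w}, so it goes in M[<S>, t] for t ∈ {w}.
For <S> -> <D>: FIRST(<D>) = {q}, so it goes in M[<S>, t] for t ∈ {q}.
For <S> -> epsilon: FIRST(epsilon) = {epsilon}, so it goes in M[<S>, t] for t ∈ {}; since epsilon ∈ FIRST, also for every t ∈ FOLLOW(<S>) = {$}.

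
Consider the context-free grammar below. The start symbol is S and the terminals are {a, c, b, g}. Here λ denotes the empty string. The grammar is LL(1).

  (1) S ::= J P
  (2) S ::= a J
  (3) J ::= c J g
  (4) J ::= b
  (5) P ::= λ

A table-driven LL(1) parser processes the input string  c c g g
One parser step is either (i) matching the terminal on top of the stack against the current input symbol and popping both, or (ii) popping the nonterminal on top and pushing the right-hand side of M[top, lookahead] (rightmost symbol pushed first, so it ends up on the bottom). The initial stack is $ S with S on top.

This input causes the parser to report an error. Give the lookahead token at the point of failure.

g

     Stack        Input      Action
  1  $ S          c c g g $  expand S ::= J P
  2  $ P J        c c g g $  expand J ::= c J g
  3  $ P g J c    c c g g $  match c
  4  $ P g J      c g g $    expand J ::= c J g
  5  $ P g g J c  c g g $    match c
  6  $ P g g J    g g $      error: M[J, g] is empty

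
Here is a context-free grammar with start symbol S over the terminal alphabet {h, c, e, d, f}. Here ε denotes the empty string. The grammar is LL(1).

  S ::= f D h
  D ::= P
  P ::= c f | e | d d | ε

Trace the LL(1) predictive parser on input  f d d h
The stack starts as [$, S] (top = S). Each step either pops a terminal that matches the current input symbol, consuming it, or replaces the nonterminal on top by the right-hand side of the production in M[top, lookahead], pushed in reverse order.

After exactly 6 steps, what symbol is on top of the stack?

     Stack    Input      Action
  1  $ S      f d d h $  expand S ::= f D h
  2  $ h D f  f d d h $  match f
  3  $ h D    d d h $    expand D ::= P
  4  $ h P    d d h $    expand P ::= d d
  5  $ h d d  d d h $    match d
  6  $ h d    d h $      match d
Stack after step 6: $ h (top = h).

h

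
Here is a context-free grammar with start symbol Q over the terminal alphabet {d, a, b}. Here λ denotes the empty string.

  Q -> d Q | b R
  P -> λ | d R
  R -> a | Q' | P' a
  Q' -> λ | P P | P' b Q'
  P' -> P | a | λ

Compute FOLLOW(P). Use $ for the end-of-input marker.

{$, a, b, d}

FIRST(Q): from Q->d Q we get {d}; from Q->b R we get {b}. So FIRST(Q) = {b, d}.
FIRST(P): from P->λ we get {λ}; from P->d R we get {d}. So FIRST(P) = {λ, d}.
FIRST(P'): from P'->P we get {λ, d}; from P'->a we get {a}; from P'->λ we get {λ}. So FIRST(P') = {λ, a, d}.
FIRST(Q'): from Q'->λ we get {λ}; from Q'->P P we get {λ, d}; from Q'->P' b Q' we get {a, b, d}. So FIRST(Q') = {λ, a, b, d}.
FIRST(R): from R->a we get {a}; from R->Q' we get {λ, a, b, d}; from R->P' a we get {a, d}. So FIRST(R) = {λ, a, b, d}.
FOLLOW(Q) includes $ since Q is the start symbol.
FOLLOW(Q): in Q->d Q, the suffix after Q is empty (adds nothing new). Thus FOLLOW(Q) = {$}.
FOLLOW(P'): in R->P' a, P' is followed by a with FIRST {a}; in Q'->P' b Q', P' is followed by b Q' with FIRST {b}. Thus FOLLOW(P') = {a, b}.
FOLLOW(P): in Q'->P P (occurrence 1), P is followed by P with FIRST {λ, d}; in Q'->P P (occurrence 1), the suffix after P is nullable, so FOLLOW(P) ⊇ FOLLOW(Q') = {$, a, b, d}; in Q'->P P (occurrence 2), the suffix after P is empty, so FOLLOW(P) ⊇ FOLLOW(Q') = {$, a, b, d}; in P'->P, the suffix after P is empty, so FOLLOW(P) ⊇ FOLLOW(P') = {a, b}. Thus FOLLOW(P) = {$, a, b, d}.
FOLLOW(R): in Q->b R, the suffix after R is empty, so FOLLOW(R) ⊇ FOLLOW(Q) = {$}; in P->d R, the suffix after R is empty, so FOLLOW(R) ⊇ FOLLOW(P) = {$, a, b, d}. Thus FOLLOW(R) = {$, a, b, d}.
FOLLOW(Q'): in R->Q', the suffix after Q' is empty, so FOLLOW(Q') ⊇ FOLLOW(R) = {$, a, b, d}; in Q'->P' b Q', the suffix after Q' is empty (adds nothing new). Thus FOLLOW(Q') = {$, a, b, d}.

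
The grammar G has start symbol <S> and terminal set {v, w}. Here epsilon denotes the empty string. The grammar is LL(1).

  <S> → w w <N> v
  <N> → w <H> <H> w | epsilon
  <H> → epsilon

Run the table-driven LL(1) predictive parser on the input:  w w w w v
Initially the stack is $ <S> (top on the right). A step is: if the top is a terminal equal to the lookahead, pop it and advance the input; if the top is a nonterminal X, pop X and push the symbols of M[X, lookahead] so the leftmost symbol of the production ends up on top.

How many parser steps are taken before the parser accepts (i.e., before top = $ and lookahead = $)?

step 1: stack=$ <S>  input=w w w w v $  — expand <S> → w w <N> v
step 2: stack=$ v <N> w w  input=w w w w v $  — match w
step 3: stack=$ v <N> w  input=w w w v $  — match w
step 4: stack=$ v <N>  input=w w v $  — expand <N> → w <H> <H> w
step 5: stack=$ v w <H> <H> w  input=w w v $  — match w
step 6: stack=$ v w <H> <H>  input=w v $  — expand <H> → epsilon
step 7: stack=$ v w <H>  input=w v $  — expand <H> → epsilon
step 8: stack=$ v w  input=w v $  — match w
step 9: stack=$ v  input=v $  — match v
Accept reached after 9 steps.

9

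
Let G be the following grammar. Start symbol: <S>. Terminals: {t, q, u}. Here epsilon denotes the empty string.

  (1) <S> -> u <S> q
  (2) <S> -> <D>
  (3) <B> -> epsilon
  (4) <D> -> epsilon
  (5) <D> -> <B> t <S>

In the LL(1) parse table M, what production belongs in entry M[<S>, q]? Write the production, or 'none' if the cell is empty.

<S> -> <D>

FIRST(<B>): from <B>->epsilon we get {epsilon}. So FIRST(<B>) = {epsilon}.
FIRST(<D>): from <D>->epsilon we get {epsilon}; from <D>-><B> t <S> we get {t}. So FIRST(<D>) = {epsilon, t}.
FIRST(<S>): from <S>->u <S> q we get {u}; from <S>-><D> we get {epsilon, t}. So FIRST(<S>) = {epsilon, t, u}.
FOLLOW(<S>) includes $ since <S> is the start symbol.
FOLLOW(<S>): in <S>->u <S> q, <S> is followed by q with FIRST {q}; in <D>-><B> t <S>, the suffix after <S> is empty, so FOLLOW(<S>) ⊇ FOLLOW(<D>) = {$, q}. Thus FOLLOW(<S>) = {$, q}.
FOLLOW(<D>): in <S>-><D>, the suffix after <D> is empty, so FOLLOW(<D>) ⊇ FOLLOW(<S>) = {$, q}. Thus FOLLOW(<D>) = {$, q}.
For <S> -> u <S> q: FIRST(u <S> q) = {u}, so it goes in M[<S>, t] for t ∈ {u}.
For <S> -> <D>: FIRST(<D>) = {epsilon, t}, so it goes in M[<S>, t] for t ∈ {t}; since epsilon ∈ FIRST, also for every t ∈ FOLLOW(<S>) = {$, q}.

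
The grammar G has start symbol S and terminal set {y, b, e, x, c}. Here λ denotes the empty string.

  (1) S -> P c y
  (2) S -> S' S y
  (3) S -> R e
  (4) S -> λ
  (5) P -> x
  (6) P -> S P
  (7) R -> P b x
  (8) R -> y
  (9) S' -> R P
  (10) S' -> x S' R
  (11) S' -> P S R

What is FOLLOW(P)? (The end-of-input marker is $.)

FIRST(S) = {λ, x, y}  (via P c y, S' S y, R e)
FIRST(P) = {x, y}  (via S P)
FIRST(R) = {x, y}  (via P b x)
FIRST(S') = {x, y}  (via R P, P S R)
FOLLOW(S) includes $ since S is the start symbol.
FOLLOW(S): in S->S' S y, S is followed by y with FIRST {y}; in P->S P, S is followed by P with FIRST {x, y}; in S'->P S R, S is followed by R with FIRST {x, y}. Thus FOLLOW(S) = {$, x, y}.
FOLLOW(S'): in S->S' S y, S' is followed by S y with FIRST {x, y}; in S'->x S' R, S' is followed by R with FIRST {x, y}. Thus FOLLOW(S') = {x, y}.
FOLLOW(P): in S->P c y, P is followed by c y with FIRST {c}; in P->S P, the suffix after P is empty (adds nothing new); in R->P b x, P is followed by b x with FIRST {b}; in S'->R P, the suffix after P is empty, so FOLLOW(P) ⊇ FOLLOW(S') = {x, y}; in S'->P S R, P is followed by S R with FIRST {x, y}. Thus FOLLOW(P) = {b, c, x, y}.
FOLLOW(R): in S->R e, R is followed by e with FIRST {e}; in S'->R P, R is followed by P with FIRST {x, y}; in S'->x S' R, the suffix after R is empty, so FOLLOW(R) ⊇ FOLLOW(S') = {x, y}; in S'->P S R, the suffix after R is empty, so FOLLOW(R) ⊇ FOLLOW(S') = {x, y}. Thus FOLLOW(R) = {e, x, y}.

{b, c, x, y}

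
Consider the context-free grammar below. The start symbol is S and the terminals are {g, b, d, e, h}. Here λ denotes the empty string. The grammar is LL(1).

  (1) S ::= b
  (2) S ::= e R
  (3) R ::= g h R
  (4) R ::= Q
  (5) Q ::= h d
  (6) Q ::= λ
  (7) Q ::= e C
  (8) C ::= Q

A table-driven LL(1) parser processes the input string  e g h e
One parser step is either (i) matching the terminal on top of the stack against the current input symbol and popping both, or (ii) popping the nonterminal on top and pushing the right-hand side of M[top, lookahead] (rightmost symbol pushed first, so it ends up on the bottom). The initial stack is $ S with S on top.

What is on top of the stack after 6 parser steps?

     Stack    Input      Action
  1  $ S      e g h e $  expand S ::= e R
  2  $ R e    e g h e $  match e
  3  $ R      g h e $    expand R ::= g h R
  4  $ R h g  g h e $    match g
  5  $ R h    h e $      match h
  6  $ R      e $        expand R ::= Q
Stack after step 6: $ Q (top = Q).

Q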